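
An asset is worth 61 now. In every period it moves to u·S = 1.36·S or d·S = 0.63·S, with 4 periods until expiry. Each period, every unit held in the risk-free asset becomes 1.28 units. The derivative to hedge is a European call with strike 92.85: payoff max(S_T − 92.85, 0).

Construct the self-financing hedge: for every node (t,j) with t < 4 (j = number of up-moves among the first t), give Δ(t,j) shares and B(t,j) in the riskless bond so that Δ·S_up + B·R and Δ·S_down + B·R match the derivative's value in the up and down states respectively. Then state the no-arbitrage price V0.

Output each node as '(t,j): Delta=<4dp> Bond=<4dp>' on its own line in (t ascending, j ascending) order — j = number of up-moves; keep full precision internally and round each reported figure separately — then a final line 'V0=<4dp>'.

Since d<R<u, set p* = (R−d)/(u−d) = 0.8904; price each node as the discounted p*-expectation of its children.
At expiry t=4: V(4,0)=0.0000, V(4,1)=0.0000, V(4,2)=0.0000, V(4,3)=3.8190, V(4,4)=115.8322
(3,0): S=15.2529. Δ = (V_up−V_dn)/(S_up−S_dn) = (0.0000−0.0000)/(20.7439−9.6093) = 0.0000. V = [p*·0.0000 + (1−p*)·0.0000]/1.28 = 0.0000. B = V − Δ·S = 0.0000.
(3,1): S=32.9268. Δ = (V_up−V_dn)/(S_up−S_dn) = (0.0000−0.0000)/(44.7805−20.7439) = 0.0000. V = [p*·0.0000 + (1−p*)·0.0000]/1.28 = 0.0000. B = V − Δ·S = 0.0000.
(3,2): S=71.0801. Δ = (V_up−V_dn)/(S_up−S_dn) = (3.8190−0.0000)/(96.6690−44.7805) = 0.0736. V = [p*·3.8190 + (1−p*)·0.0000]/1.28 = 2.6566. B = V − Δ·S = -2.5749.
(3,3): S=153.4428. Δ = (V_up−V_dn)/(S_up−S_dn) = (115.8322−3.8190)/(208.6822−96.6690) = 1.0000. V = [p*·115.8322 + (1−p*)·3.8190]/1.28 = 80.9038. B = V − Δ·S = -72.5391.
(2,0): S=24.2109. Δ = (V_up−V_dn)/(S_up−S_dn) = (0.0000−0.0000)/(32.9268−15.2529) = 0.0000. V = [p*·0.0000 + (1−p*)·0.0000]/1.28 = 0.0000. B = V − Δ·S = 0.0000.
(2,1): S=52.2648. Δ = (V_up−V_dn)/(S_up−S_dn) = (2.6566−0.0000)/(71.0801−32.9268) = 0.0696. V = [p*·2.6566 + (1−p*)·0.0000]/1.28 = 1.8480. B = V − Δ·S = -1.7912.
(2,2): S=112.8256. Δ = (V_up−V_dn)/(S_up−S_dn) = (80.9038−2.6566)/(153.4428−71.0801) = 0.9500. V = [p*·80.9038 + (1−p*)·2.6566]/1.28 = 56.5068. B = V − Δ·S = -50.6811.
(1,0): S=38.4300. Δ = (V_up−V_dn)/(S_up−S_dn) = (1.8480−0.0000)/(52.2648−24.2109) = 0.0659. V = [p*·1.8480 + (1−p*)·0.0000]/1.28 = 1.2855. B = V − Δ·S = -1.2460.
(1,1): S=82.9600. Δ = (V_up−V_dn)/(S_up−S_dn) = (56.5068−1.8480)/(112.8256−52.2648) = 0.9025. V = [p*·56.5068 + (1−p*)·1.8480]/1.28 = 39.4663. B = V − Δ·S = -35.4088.
(0,0): S=61.0000. Δ = (V_up−V_dn)/(S_up−S_dn) = (39.4663−1.2855)/(82.9600−38.4300) = 0.8574. V = [p*·39.4663 + (1−p*)·1.2855]/1.28 = 27.5641. B = V − Δ·S = -24.7382.
Root portfolio cost Δ·61+B reproduces V0=27.5641.

(0,0): Delta=0.8574 Bond=-24.7382
(1,0): Delta=0.0659 Bond=-1.2460
(1,1): Delta=0.9025 Bond=-35.4088
(2,0): Delta=0.0000 Bond=0.0000
(2,1): Delta=0.0696 Bond=-1.7912
(2,2): Delta=0.9500 Bond=-50.6811
(3,0): Delta=0.0000 Bond=0.0000
(3,1): Delta=0.0000 Bond=0.0000
(3,2): Delta=0.0736 Bond=-2.5749
(3,3): Delta=1.0000 Bond=-72.5391
V0=27.5641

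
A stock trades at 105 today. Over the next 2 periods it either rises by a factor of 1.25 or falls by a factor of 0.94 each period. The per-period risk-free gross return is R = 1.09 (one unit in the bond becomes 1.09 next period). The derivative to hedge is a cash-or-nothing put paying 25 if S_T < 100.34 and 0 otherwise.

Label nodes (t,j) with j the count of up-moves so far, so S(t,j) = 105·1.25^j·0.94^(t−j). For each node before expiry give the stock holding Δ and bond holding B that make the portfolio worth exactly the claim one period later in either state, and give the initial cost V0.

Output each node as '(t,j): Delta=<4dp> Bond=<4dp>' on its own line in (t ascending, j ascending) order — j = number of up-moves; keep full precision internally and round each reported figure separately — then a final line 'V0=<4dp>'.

(0,0): Delta=-0.3637 Bond=43.7919
(1,0): Delta=-0.8171 Bond=92.4830
(1,1): Delta=0.0000 Bond=0.0000
V0=5.6054

Risk-neutral probability p* = (R−d)/(u−d) = (1.09−0.94)/(1.25−0.94) = 0.4839.
Terminal payoffs: V(2,0)=25.0000, V(2,1)=0.0000, V(2,2)=0.0000
  t=1,j=0: stock 98.7000 → up 123.3750 (V=0.0000), down 92.7780 (V=25.0000). Price 11.8378; hedge Δ=-0.8171, bond B=92.4830.
  t=1,j=1: stock 131.2500 → up 164.0625 (V=0.0000), down 123.3750 (V=0.0000). Price 0.0000; hedge Δ=0.0000, bond B=0.0000.
  t=0,j=0: stock 105.0000 → up 131.2500 (V=0.0000), down 98.7000 (V=11.8378). Price 5.6054; hedge Δ=-0.3637, bond B=43.7919.
Root portfolio cost Δ·105+B reproduces V0=5.6054.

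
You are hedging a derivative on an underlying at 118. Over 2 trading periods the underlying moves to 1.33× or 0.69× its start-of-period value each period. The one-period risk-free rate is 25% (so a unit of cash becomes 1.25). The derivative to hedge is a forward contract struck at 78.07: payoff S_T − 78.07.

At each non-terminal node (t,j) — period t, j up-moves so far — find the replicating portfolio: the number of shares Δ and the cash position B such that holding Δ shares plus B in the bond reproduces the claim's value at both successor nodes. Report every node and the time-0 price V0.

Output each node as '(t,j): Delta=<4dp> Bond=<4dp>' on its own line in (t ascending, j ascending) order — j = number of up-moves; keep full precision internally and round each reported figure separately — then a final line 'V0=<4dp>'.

Since d<R<u, set p* = (R−d)/(u−d) = 0.8750; price each node as the discounted p*-expectation of its children.
At expiry t=2: V(2,0)=-21.8902, V(2,1)=30.2186, V(2,2)=130.6602
(1,0): S=81.4200. Δ = (V_up−V_dn)/(S_up−S_dn) = (30.2186−-21.8902)/(108.2886−56.1798) = 1.0000. V = [p*·30.2186 + (1−p*)·-21.8902]/1.25 = 18.9640. B = V − Δ·S = -62.4560.
(1,1): S=156.9400. Δ = (V_up−V_dn)/(S_up−S_dn) = (130.6602−30.2186)/(208.7302−108.2886) = 1.0000. V = [p*·130.6602 + (1−p*)·30.2186]/1.25 = 94.4840. B = V − Δ·S = -62.4560.
(0,0): S=118.0000. Δ = (V_up−V_dn)/(S_up−S_dn) = (94.4840−18.9640)/(156.9400−81.4200) = 1.0000. V = [p*·94.4840 + (1−p*)·18.9640]/1.25 = 68.0352. B = V − Δ·S = -49.9648.
Check: Δ(0,0)·S0 + B(0,0) = 68.0352 = V0.

(0,0): Delta=1.0000 Bond=-49.9648
(1,0): Delta=1.0000 Bond=-62.4560
(1,1): Delta=1.0000 Bond=-62.4560
V0=68.0352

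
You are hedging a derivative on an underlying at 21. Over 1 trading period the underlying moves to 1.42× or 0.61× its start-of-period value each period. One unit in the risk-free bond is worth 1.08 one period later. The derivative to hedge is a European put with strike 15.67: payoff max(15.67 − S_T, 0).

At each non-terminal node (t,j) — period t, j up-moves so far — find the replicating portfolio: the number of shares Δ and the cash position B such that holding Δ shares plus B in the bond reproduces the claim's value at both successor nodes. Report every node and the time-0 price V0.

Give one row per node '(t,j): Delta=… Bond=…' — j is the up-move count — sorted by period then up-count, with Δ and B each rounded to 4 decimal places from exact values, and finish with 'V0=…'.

(0,0): Delta=-0.1681 Bond=4.6424
V0=1.1116

Risk-neutral probability p* = (R−d)/(u−d) = (1.08−0.61)/(1.42−0.61) = 0.5802.
Terminal values V(1,·): V(1,0)=2.8600, V(1,1)=0.0000
  t=0,j=0: stock 21.0000 → up 29.8200 (V=0.0000), down 12.8100 (V=2.8600). Price 1.1116; hedge Δ=-0.1681, bond B=4.6424.
Root portfolio cost Δ·21+B reproduces V0=1.1116.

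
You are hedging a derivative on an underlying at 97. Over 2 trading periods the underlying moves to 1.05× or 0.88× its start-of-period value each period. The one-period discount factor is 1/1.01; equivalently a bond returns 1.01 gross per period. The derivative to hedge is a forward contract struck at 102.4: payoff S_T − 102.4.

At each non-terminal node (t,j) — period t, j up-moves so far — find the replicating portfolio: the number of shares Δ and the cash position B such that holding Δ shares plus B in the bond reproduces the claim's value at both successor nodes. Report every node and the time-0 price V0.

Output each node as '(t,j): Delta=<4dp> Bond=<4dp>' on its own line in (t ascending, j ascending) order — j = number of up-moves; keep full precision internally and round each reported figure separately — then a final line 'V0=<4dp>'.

Risk-neutral probability p* = (R−d)/(u−d) = (1.01−0.88)/(1.05−0.88) = 0.7647.
Terminal payoffs: V(2,0)=-27.2832, V(2,1)=-12.7720, V(2,2)=4.5425
(1,0): S=85.3600. Δ = (V_up−V_dn)/(S_up−S_dn) = (-12.7720−-27.2832)/(89.6280−75.1168) = 1.0000. V = [p*·-12.7720 + (1−p*)·-27.2832]/1.01 = -16.0261. B = V − Δ·S = -101.3861.
(1,1): S=101.8500. Δ = (V_up−V_dn)/(S_up−S_dn) = (4.5425−-12.7720)/(106.9425−89.6280) = 1.0000. V = [p*·4.5425 + (1−p*)·-12.7720]/1.01 = 0.4639. B = V − Δ·S = -101.3861.
(0,0): S=97.0000. Δ = (V_up−V_dn)/(S_up−S_dn) = (0.4639−-16.0261)/(101.8500−85.3600) = 1.0000. V = [p*·0.4639 + (1−p*)·-16.0261]/1.01 = -3.3823. B = V − Δ·S = -100.3823.
The time-0 hedge costs -3.3823, which is the no-arbitrage price.

(0,0): Delta=1.0000 Bond=-100.3823
(1,0): Delta=1.0000 Bond=-101.3861
(1,1): Delta=1.0000 Bond=-101.3861
V0=-3.3823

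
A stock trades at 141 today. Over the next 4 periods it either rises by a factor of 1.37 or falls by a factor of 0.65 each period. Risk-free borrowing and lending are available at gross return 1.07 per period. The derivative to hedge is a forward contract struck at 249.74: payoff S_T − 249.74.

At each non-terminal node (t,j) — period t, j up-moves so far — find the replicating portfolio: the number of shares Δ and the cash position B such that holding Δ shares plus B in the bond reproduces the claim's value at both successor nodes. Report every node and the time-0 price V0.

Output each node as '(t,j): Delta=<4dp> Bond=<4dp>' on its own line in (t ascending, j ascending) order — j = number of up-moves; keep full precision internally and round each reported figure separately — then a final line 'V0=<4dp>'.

(0,0): Delta=1.0000 Bond=-190.5255
(1,0): Delta=1.0000 Bond=-203.8622
(1,1): Delta=1.0000 Bond=-203.8622
(2,0): Delta=1.0000 Bond=-218.1326
(2,1): Delta=1.0000 Bond=-218.1326
(2,2): Delta=1.0000 Bond=-218.1326
(3,0): Delta=1.0000 Bond=-233.4019
(3,1): Delta=1.0000 Bond=-233.4019
(3,2): Delta=1.0000 Bond=-233.4019
(3,3): Delta=1.0000 Bond=-233.4019
V0=-49.5255

Risk-neutral probability p* = (R−d)/(u−d) = (1.07−0.65)/(1.37−0.65) = 0.5833.
Terminal payoffs: V(4,0)=-224.5706, V(4,1)=-196.6907, V(4,2)=-137.9284, V(4,3)=-14.0755, V(4,4)=246.9683
Node (3,0) S=38.7221: V=(p*·-196.6907+(1−p*)·-224.5706)/1.07=-194.6797; Δ=(-196.6907−-224.5706)/(53.0493−25.1694)=1.0000; B=V−Δ·S=-233.4019
Node (3,1) S=81.6143: V=(p*·-137.9284+(1−p*)·-196.6907)/1.07=-151.7875; Δ=(-137.9284−-196.6907)/(111.8116−53.0493)=1.0000; B=V−Δ·S=-233.4019
Node (3,2) S=172.0179: V=(p*·-14.0755+(1−p*)·-137.9284)/1.07=-61.3840; Δ=(-14.0755−-137.9284)/(235.6645−111.8116)=1.0000; B=V−Δ·S=-233.4019
Node (3,3) S=362.5608: V=(p*·246.9683+(1−p*)·-14.0755)/1.07=129.1589; Δ=(246.9683−-14.0755)/(496.7083−235.6645)=1.0000; B=V−Δ·S=-233.4019
Node (2,0) S=59.5725: V=(p*·-151.7875+(1−p*)·-194.6797)/1.07=-158.5601; Δ=(-151.7875−-194.6797)/(81.6143−38.7221)=1.0000; B=V−Δ·S=-218.1326
Node (2,1) S=125.5605: V=(p*·-61.3840+(1−p*)·-151.7875)/1.07=-92.5721; Δ=(-61.3840−-151.7875)/(172.0179−81.6143)=1.0000; B=V−Δ·S=-218.1326
Node (2,2) S=264.6429: V=(p*·129.1589+(1−p*)·-61.3840)/1.07=46.5103; Δ=(129.1589−-61.3840)/(362.5608−172.0179)=1.0000; B=V−Δ·S=-218.1326
Node (1,0) S=91.6500: V=(p*·-92.5721+(1−p*)·-158.5601)/1.07=-112.2122; Δ=(-92.5721−-158.5601)/(125.5605−59.5725)=1.0000; B=V−Δ·S=-203.8622
Node (1,1) S=193.1700: V=(p*·46.5103+(1−p*)·-92.5721)/1.07=-10.6922; Δ=(46.5103−-92.5721)/(264.6429−125.5605)=1.0000; B=V−Δ·S=-203.8622
Node (0,0) S=141.0000: V=(p*·-10.6922+(1−p*)·-112.2122)/1.07=-49.5255; Δ=(-10.6922−-112.2122)/(193.1700−91.6500)=1.0000; B=V−Δ·S=-190.5255
Root portfolio cost Δ·141+B reproduces V0=-49.5255.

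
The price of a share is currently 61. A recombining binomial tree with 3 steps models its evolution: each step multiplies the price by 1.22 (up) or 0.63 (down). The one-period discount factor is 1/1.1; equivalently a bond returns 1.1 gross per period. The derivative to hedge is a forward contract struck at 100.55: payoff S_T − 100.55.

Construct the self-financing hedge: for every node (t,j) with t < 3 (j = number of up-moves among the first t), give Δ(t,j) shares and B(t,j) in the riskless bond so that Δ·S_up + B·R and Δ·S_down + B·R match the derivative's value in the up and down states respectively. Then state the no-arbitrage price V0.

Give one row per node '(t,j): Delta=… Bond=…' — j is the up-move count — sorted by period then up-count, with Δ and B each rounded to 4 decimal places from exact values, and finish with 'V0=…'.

The replicating-portfolio and risk-neutral prices coincide; use p* = (1.1−0.63)/(1.22−0.63) = 0.7966 for the latter.
Payoff layer (t=3): V(3,0)=-85.2971, V(3,1)=-71.0127, V(3,2)=-43.3508, V(3,3)=10.2167
  t=2,j=0: stock 24.2109 → up 29.5373 (V=-71.0127), down 15.2529 (V=-85.2971). Price -67.1982; hedge Δ=1.0000, bond B=-91.4091.
  t=2,j=1: stock 46.8846 → up 57.1992 (V=-43.3508), down 29.5373 (V=-71.0127). Price -44.5245; hedge Δ=1.0000, bond B=-91.4091.
  t=2,j=2: stock 90.7924 → up 110.7667 (V=10.2167), down 57.1992 (V=-43.3508). Price -0.6167; hedge Δ=1.0000, bond B=-91.4091.
  t=1,j=0: stock 38.4300 → up 46.8846 (V=-44.5245), down 24.2109 (V=-67.1982). Price -44.6692; hedge Δ=1.0000, bond B=-83.0992.
  t=1,j=1: stock 74.4200 → up 90.7924 (V=-0.6167), down 46.8846 (V=-44.5245). Price -8.6792; hedge Δ=1.0000, bond B=-83.0992.
  t=0,j=0: stock 61.0000 → up 74.4200 (V=-8.6792), down 38.4300 (V=-44.6692). Price -14.5447; hedge Δ=1.0000, bond B=-75.5447.
Each (Δ,B) replicates both successor values, so the strategy is self-financing and V0 is arbitrage-free.

(0,0): Delta=1.0000 Bond=-75.5447
(1,0): Delta=1.0000 Bond=-83.0992
(1,1): Delta=1.0000 Bond=-83.0992
(2,0): Delta=1.0000 Bond=-91.4091
(2,1): Delta=1.0000 Bond=-91.4091
(2,2): Delta=1.0000 Bond=-91.4091
V0=-14.5447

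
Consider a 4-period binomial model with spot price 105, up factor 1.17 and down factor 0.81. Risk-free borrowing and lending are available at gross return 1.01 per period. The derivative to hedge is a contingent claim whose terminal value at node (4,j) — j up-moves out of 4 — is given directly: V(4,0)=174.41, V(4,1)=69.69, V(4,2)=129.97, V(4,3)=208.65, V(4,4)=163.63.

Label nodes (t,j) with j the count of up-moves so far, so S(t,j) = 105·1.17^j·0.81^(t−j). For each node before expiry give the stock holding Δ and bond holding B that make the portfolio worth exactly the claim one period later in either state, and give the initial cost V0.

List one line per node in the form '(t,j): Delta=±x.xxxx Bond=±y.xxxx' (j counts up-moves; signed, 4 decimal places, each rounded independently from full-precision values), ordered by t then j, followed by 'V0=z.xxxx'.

(0,0): Delta=0.9067 Bond=46.1922
(1,0): Delta=1.0683 Bond=32.9088
(1,1): Delta=0.8172 Bond=57.6505
(2,0): Delta=-0.5211 Bond=142.7333
(2,1): Delta=1.9486 Bond=-54.3585
(2,2): Delta=0.1905 Bond=148.2954
(3,0): Delta=-5.2129 Bond=405.9703
(3,1): Delta=2.0774 Bond=-65.2871
(3,2): Delta=1.8772 Bond=-46.5941
(3,3): Delta=-0.7436 Bond=306.8762
V0=141.3933

No-arbitrage ⇒ martingale measure with p* = (R−d)/(u−d) = 0.5556.
Terminal values V(4,·): V(4,0)=174.4100, V(4,1)=69.6900, V(4,2)=129.9700, V(4,3)=208.6500, V(4,4)=163.6300
Node (3,0) S=55.8013: V=(p*·69.6900+(1−p*)·174.4100)/1.01=115.0814; Δ=(69.6900−174.4100)/(65.2875−45.1991)=-5.2129; B=V−Δ·S=405.9703
Node (3,1) S=80.6019: V=(p*·129.9700+(1−p*)·69.6900)/1.01=102.1573; Δ=(129.9700−69.6900)/(94.3042−65.2875)=2.0774; B=V−Δ·S=-65.2871
Node (3,2) S=116.4249: V=(p*·208.6500+(1−p*)·129.9700)/1.01=171.9615; Δ=(208.6500−129.9700)/(136.2172−94.3042)=1.8772; B=V−Δ·S=-46.5941
Node (3,3) S=168.1694: V=(p*·163.6300+(1−p*)·208.6500)/1.01=181.8207; Δ=(163.6300−208.6500)/(196.7582−136.2172)=-0.7436; B=V−Δ·S=306.8762
Node (2,0) S=68.8905: V=(p*·102.1573+(1−p*)·115.0814)/1.01=106.8330; Δ=(102.1573−115.0814)/(80.6019−55.8013)=-0.5211; B=V−Δ·S=142.7333
Node (2,1) S=99.5085: V=(p*·171.9615+(1−p*)·102.1573)/1.01=139.5420; Δ=(171.9615−102.1573)/(116.4249−80.6019)=1.9486; B=V−Δ·S=-54.3585
Node (2,2) S=143.7345: V=(p*·181.8207+(1−p*)·171.9615)/1.01=175.6820; Δ=(181.8207−171.9615)/(168.1694−116.4249)=0.1905; B=V−Δ·S=148.2954
Node (1,0) S=85.0500: V=(p*·139.5420+(1−p*)·106.8330)/1.01=123.7670; Δ=(139.5420−106.8330)/(99.5085−68.8905)=1.0683; B=V−Δ·S=32.9088
Node (1,1) S=122.8500: V=(p*·175.6820+(1−p*)·139.5420)/1.01=158.0394; Δ=(175.6820−139.5420)/(143.7345−99.5085)=0.8172; B=V−Δ·S=57.6505
Node (0,0) S=105.0000: V=(p*·158.0394+(1−p*)·123.7670)/1.01=141.3933; Δ=(158.0394−123.7670)/(122.8500−85.0500)=0.9067; B=V−Δ·S=46.1922
Root portfolio cost Δ·105+B reproduces V0=141.3933.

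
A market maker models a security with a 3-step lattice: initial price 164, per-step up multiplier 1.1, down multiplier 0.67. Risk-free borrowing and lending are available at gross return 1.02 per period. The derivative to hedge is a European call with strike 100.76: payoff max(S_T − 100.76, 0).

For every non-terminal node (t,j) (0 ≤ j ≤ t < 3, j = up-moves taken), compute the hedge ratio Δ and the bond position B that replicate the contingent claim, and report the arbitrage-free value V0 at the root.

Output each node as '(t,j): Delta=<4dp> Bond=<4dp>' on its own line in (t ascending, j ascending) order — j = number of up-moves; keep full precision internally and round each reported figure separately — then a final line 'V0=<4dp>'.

(0,0): Delta=0.9034 Bond=-77.2219
(1,0): Delta=0.5437 Bond=-39.2456
(1,1): Delta=0.9535 Bond=-87.7997
(2,0): Delta=0.0000 Bond=0.0000
(2,1): Delta=0.6194 Bond=-49.1804
(2,2): Delta=1.0000 Bond=-98.7843
V0=70.9390

Under the risk-neutral measure, an up-move has probability p* = (R−d)/(u−d) = 0.8140 and values discount at R = 1.02.
Payoff layer (t=3): V(3,0)=0.0000, V(3,1)=0.0000, V(3,2)=32.1948, V(3,3)=117.5240
Node (2,0) S=73.6196: V=(p*·0.0000+(1−p*)·0.0000)/1.02=0.0000; Δ=(0.0000−0.0000)/(80.9816−49.3251)=0.0000; B=V−Δ·S=0.0000
Node (2,1) S=120.8680: V=(p*·32.1948+(1−p*)·0.0000)/1.02=25.6912; Δ=(32.1948−0.0000)/(132.9548−80.9816)=0.6194; B=V−Δ·S=-49.1804
Node (2,2) S=198.4400: V=(p*·117.5240+(1−p*)·32.1948)/1.02=99.6557; Δ=(117.5240−32.1948)/(218.2840−132.9548)=1.0000; B=V−Δ·S=-98.7843
Node (1,0) S=109.8800: V=(p*·25.6912+(1−p*)·0.0000)/1.02=20.5014; Δ=(25.6912−0.0000)/(120.8680−73.6196)=0.5437; B=V−Δ·S=-39.2456
Node (1,1) S=180.4000: V=(p*·99.6557+(1−p*)·25.6912)/1.02=84.2106; Δ=(99.6557−25.6912)/(198.4400−120.8680)=0.9535; B=V−Δ·S=-87.7997
Node (0,0) S=164.0000: V=(p*·84.2106+(1−p*)·20.5014)/1.02=70.9390; Δ=(84.2106−20.5014)/(180.4000−109.8800)=0.9034; B=V−Δ·S=-77.2219
Root portfolio cost Δ·164+B reproduces V0=70.9390.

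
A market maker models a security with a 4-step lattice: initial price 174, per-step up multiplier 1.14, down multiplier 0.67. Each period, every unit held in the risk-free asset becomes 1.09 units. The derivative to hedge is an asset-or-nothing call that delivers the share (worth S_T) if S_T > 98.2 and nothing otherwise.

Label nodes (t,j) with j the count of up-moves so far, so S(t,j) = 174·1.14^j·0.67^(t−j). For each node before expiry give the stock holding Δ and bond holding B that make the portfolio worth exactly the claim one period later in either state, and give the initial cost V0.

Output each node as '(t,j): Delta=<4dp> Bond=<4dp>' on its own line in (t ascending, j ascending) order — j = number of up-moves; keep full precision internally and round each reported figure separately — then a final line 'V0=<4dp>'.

Under the risk-neutral measure, an up-move has probability p* = (R−d)/(u−d) = 0.8936 and values discount at R = 1.09.
At expiry t=4: V(4,0)=0.0000, V(4,1)=0.0000, V(4,2)=101.5099, V(4,3)=172.7184, V(4,4)=293.8791
(3,0): S=52.3328. Δ = (V_up−V_dn)/(S_up−S_dn) = (0.0000−0.0000)/(59.6593−35.0630) = 0.0000. V = [p*·0.0000 + (1−p*)·0.0000]/1.09 = 0.0000. B = V − Δ·S = 0.0000.
(3,1): S=89.0438. Δ = (V_up−V_dn)/(S_up−S_dn) = (101.5099−0.0000)/(101.5099−59.6593) = 2.4255. V = [p*·101.5099 + (1−p*)·0.0000]/1.09 = 83.2211. B = V − Δ·S = -132.7575.
(3,2): S=151.5074. Δ = (V_up−V_dn)/(S_up−S_dn) = (172.7184−101.5099)/(172.7184−101.5099) = 1.0000. V = [p*·172.7184 + (1−p*)·101.5099]/1.09 = 151.5074. B = V − Δ·S = 0.0000.
(3,3): S=257.7887. Δ = (V_up−V_dn)/(S_up−S_dn) = (293.8791−172.7184)/(293.8791−172.7184) = 1.0000. V = [p*·293.8791 + (1−p*)·172.7184]/1.09 = 257.7887. B = V − Δ·S = 0.0000.
(2,0): S=78.1086. Δ = (V_up−V_dn)/(S_up−S_dn) = (83.2211−0.0000)/(89.0438−52.3328) = 2.2669. V = [p*·83.2211 + (1−p*)·0.0000]/1.09 = 68.2273. B = V − Δ·S = -108.8388.
(2,1): S=132.9012. Δ = (V_up−V_dn)/(S_up−S_dn) = (151.5074−83.2211)/(151.5074−89.0438) = 1.0932. V = [p*·151.5074 + (1−p*)·83.2211]/1.09 = 132.3329. B = V − Δ·S = -12.9570.
(2,2): S=226.1304. Δ = (V_up−V_dn)/(S_up−S_dn) = (257.7887−151.5074)/(257.7887−151.5074) = 1.0000. V = [p*·257.7887 + (1−p*)·151.5074]/1.09 = 226.1304. B = V − Δ·S = 0.0000.
(1,0): S=116.5800. Δ = (V_up−V_dn)/(S_up−S_dn) = (132.3329−68.2273)/(132.9012−78.1086) = 1.1700. V = [p*·132.3329 + (1−p*)·68.2273]/1.09 = 115.1497. B = V − Δ·S = -21.2451.
(1,1): S=198.3600. Δ = (V_up−V_dn)/(S_up−S_dn) = (226.1304−132.3329)/(226.1304−132.9012) = 1.0061. V = [p*·226.1304 + (1−p*)·132.3329]/1.09 = 198.3045. B = V − Δ·S = -1.2646.
(0,0): S=174.0000. Δ = (V_up−V_dn)/(S_up−S_dn) = (198.3045−115.1497)/(198.3600−116.5800) = 1.0168. V = [p*·198.3045 + (1−p*)·115.1497]/1.09 = 173.8149. B = V − Δ·S = -3.1103.
Check: Δ(0,0)·S0 + B(0,0) = 173.8149 = V0.

(0,0): Delta=1.0168 Bond=-3.1103
(1,0): Delta=1.1700 Bond=-21.2451
(1,1): Delta=1.0061 Bond=-1.2646
(2,0): Delta=2.2669 Bond=-108.8388
(2,1): Delta=1.0932 Bond=-12.9570
(2,2): Delta=1.0000 Bond=0.0000
(3,0): Delta=0.0000 Bond=0.0000
(3,1): Delta=2.4255 Bond=-132.7575
(3,2): Delta=1.0000 Bond=0.0000
(3,3): Delta=1.0000 Bond=0.0000
V0=173.8149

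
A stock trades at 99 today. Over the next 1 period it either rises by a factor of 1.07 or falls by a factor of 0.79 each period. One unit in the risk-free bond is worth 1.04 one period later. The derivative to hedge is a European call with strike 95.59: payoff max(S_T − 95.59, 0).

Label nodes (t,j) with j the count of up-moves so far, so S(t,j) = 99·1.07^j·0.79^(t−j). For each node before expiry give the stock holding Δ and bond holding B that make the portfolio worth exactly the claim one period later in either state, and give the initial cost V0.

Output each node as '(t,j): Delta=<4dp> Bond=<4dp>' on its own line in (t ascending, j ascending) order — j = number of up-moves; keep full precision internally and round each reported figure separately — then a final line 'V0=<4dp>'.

No-arbitrage ⇒ martingale measure with p* = (R−d)/(u−d) = 0.8929.
At expiry t=1: V(1,0)=0.0000, V(1,1)=10.3400
  t=0,j=0: stock 99.0000 → up 105.9300 (V=10.3400), down 78.2100 (V=0.0000). Price 8.8771; hedge Δ=0.3730, bond B=-28.0515.
Check: Δ(0,0)·S0 + B(0,0) = 8.8771 = V0.

(0,0): Delta=0.3730 Bond=-28.0515
V0=8.8771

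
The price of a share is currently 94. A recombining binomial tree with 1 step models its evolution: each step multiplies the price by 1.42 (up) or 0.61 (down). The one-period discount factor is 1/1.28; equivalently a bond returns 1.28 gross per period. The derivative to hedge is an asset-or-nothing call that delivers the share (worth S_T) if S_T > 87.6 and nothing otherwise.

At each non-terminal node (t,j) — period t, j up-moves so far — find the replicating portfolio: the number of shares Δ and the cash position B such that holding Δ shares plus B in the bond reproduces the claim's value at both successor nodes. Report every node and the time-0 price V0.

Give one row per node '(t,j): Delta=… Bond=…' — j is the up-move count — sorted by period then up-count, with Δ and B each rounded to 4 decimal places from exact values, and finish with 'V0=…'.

The replicating-portfolio and risk-neutral prices coincide; use p* = (1.28−0.61)/(1.42−0.61) = 0.8272 for the latter.
Terminal values V(1,·): V(1,0)=0.0000, V(1,1)=133.4800
  t=0,j=0: stock 94.0000 → up 133.4800 (V=133.4800), down 57.3400 (V=0.0000). Price 86.2573; hedge Δ=1.7531, bond B=-78.5328.
Self-financing check: at every node Δ·S+B equals the discounted successor values.

(0,0): Delta=1.7531 Bond=-78.5328
V0=86.2573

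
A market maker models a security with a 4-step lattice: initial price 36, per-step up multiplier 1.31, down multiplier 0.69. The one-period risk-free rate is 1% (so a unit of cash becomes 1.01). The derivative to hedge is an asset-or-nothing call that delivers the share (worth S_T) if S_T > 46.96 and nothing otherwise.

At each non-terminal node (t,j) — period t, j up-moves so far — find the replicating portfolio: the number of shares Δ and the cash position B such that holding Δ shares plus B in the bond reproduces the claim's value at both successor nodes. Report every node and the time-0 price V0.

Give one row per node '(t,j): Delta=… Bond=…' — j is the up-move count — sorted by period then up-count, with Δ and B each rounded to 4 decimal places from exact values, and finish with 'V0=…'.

(0,0): Delta=1.2390 Bond=-23.0943
(1,0): Delta=0.9469 Bond=-16.0685
(1,1): Delta=1.3833 Bond=-30.1284
(2,0): Delta=0.0000 Bond=0.0000
(2,1): Delta=1.4145 Bond=-31.4440
(2,2): Delta=1.3679 Bond=-29.4788
(3,0): Delta=0.0000 Bond=0.0000
(3,1): Delta=0.0000 Bond=0.0000
(3,2): Delta=2.1129 Bond=-61.5321
(3,3): Delta=1.0000 Bond=0.0000
V0=21.5105

Under the risk-neutral measure, an up-move has probability p* = (R−d)/(u−d) = 0.5161 and values discount at R = 1.01.
Terminal values V(4,·): V(4,0)=0.0000, V(4,1)=0.0000, V(4,2)=0.0000, V(4,3)=55.8426, V(4,4)=106.0200
Node (3,0) S=11.8263: V=(p*·0.0000+(1−p*)·0.0000)/1.01=0.0000; Δ=(0.0000−0.0000)/(15.4925−8.1602)=0.0000; B=V−Δ·S=0.0000
Node (3,1) S=22.4529: V=(p*·0.0000+(1−p*)·0.0000)/1.01=0.0000; Δ=(0.0000−0.0000)/(29.4133−15.4925)=0.0000; B=V−Δ·S=0.0000
Node (3,2) S=42.6279: V=(p*·55.8426+(1−p*)·0.0000)/1.01=28.5366; Δ=(55.8426−0.0000)/(55.8426−29.4133)=2.1129; B=V−Δ·S=-61.5321
Node (3,3) S=80.9313: V=(p*·106.0200+(1−p*)·55.8426)/1.01=80.9313; Δ=(106.0200−55.8426)/(106.0200−55.8426)=1.0000; B=V−Δ·S=0.0000
Node (2,0) S=17.1396: V=(p*·0.0000+(1−p*)·0.0000)/1.01=0.0000; Δ=(0.0000−0.0000)/(22.4529−11.8263)=0.0000; B=V−Δ·S=0.0000
Node (2,1) S=32.5404: V=(p*·28.5366+(1−p*)·0.0000)/1.01=14.5827; Δ=(28.5366−0.0000)/(42.6279−22.4529)=1.4145; B=V−Δ·S=-31.4440
Node (2,2) S=61.7796: V=(p*·80.9313+(1−p*)·28.5366)/1.01=55.0287; Δ=(80.9313−28.5366)/(80.9313−42.6279)=1.3679; B=V−Δ·S=-29.4788
Node (1,0) S=24.8400: V=(p*·14.5827+(1−p*)·0.0000)/1.01=7.4521; Δ=(14.5827−0.0000)/(32.5404−17.1396)=0.9469; B=V−Δ·S=-16.0685
Node (1,1) S=47.1600: V=(p*·55.0287+(1−p*)·14.5827)/1.01=35.1070; Δ=(55.0287−14.5827)/(61.7796−32.5404)=1.3833; B=V−Δ·S=-30.1284
Node (0,0) S=36.0000: V=(p*·35.1070+(1−p*)·7.4521)/1.01=21.5105; Δ=(35.1070−7.4521)/(47.1600−24.8400)=1.2390; B=V−Δ·S=-23.0943
Check: Δ(0,0)·S0 + B(0,0) = 21.5105 = V0.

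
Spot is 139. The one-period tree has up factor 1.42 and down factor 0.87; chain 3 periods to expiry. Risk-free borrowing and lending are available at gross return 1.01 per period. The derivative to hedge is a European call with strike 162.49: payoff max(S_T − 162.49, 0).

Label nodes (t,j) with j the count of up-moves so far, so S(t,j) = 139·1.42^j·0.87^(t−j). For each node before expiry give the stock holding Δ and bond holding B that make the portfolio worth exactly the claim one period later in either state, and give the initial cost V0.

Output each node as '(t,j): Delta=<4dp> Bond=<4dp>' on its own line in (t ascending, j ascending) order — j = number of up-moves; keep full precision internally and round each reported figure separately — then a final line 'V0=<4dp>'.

(0,0): Delta=0.5240 Bond=-57.6192
(1,0): Delta=0.3083 Bond=-32.1110
(1,1): Delta=0.9110 Bond=-134.5855
(2,0): Delta=0.0000 Bond=0.0000
(2,1): Delta=0.8614 Bond=-127.4119
(2,2): Delta=1.0000 Bond=-160.8812
V0=15.2115

Since d<R<u, set p* = (R−d)/(u−d) = 0.2545; price each node as the discounted p*-expectation of its children.
Payoff layer (t=3): V(3,0)=0.0000, V(3,1)=0.0000, V(3,2)=81.3533, V(3,3)=235.5070
Node (2,0) S=105.2091: V=(p*·0.0000+(1−p*)·0.0000)/1.01=0.0000; Δ=(0.0000−0.0000)/(149.3969−91.5319)=0.0000; B=V−Δ·S=0.0000
Node (2,1) S=171.7206: V=(p*·81.3533+(1−p*)·0.0000)/1.01=20.5031; Δ=(81.3533−0.0000)/(243.8433−149.3969)=0.8614; B=V−Δ·S=-127.4119
Node (2,2) S=280.2796: V=(p*·235.5070+(1−p*)·81.3533)/1.01=119.3984; Δ=(235.5070−81.3533)/(397.9970−243.8433)=1.0000; B=V−Δ·S=-160.8812
Node (1,0) S=120.9300: V=(p*·20.5031+(1−p*)·0.0000)/1.01=5.1673; Δ=(20.5031−0.0000)/(171.7206−105.2091)=0.3083; B=V−Δ·S=-32.1110
Node (1,1) S=197.3800: V=(p*·119.3984+(1−p*)·20.5031)/1.01=45.2242; Δ=(119.3984−20.5031)/(280.2796−171.7206)=0.9110; B=V−Δ·S=-134.5855
Node (0,0) S=139.0000: V=(p*·45.2242+(1−p*)·5.1673)/1.01=15.2115; Δ=(45.2242−5.1673)/(197.3800−120.9300)=0.5240; B=V−Δ·S=-57.6192
Check: Δ(0,0)·S0 + B(0,0) = 15.2115 = V0.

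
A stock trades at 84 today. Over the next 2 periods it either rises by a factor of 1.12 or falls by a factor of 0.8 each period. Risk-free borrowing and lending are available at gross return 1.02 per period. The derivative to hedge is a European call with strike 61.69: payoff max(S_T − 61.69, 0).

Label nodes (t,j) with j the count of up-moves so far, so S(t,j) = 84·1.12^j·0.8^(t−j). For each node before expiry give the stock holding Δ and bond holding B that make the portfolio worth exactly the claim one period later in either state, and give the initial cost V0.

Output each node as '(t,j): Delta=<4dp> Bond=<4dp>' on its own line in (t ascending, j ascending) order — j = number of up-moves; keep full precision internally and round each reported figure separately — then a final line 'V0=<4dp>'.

(0,0): Delta=0.9096 Bond=-50.9579
(1,0): Delta=0.6312 Bond=-33.2696
(1,1): Delta=1.0000 Bond=-60.4804
V0=25.4498

The replicating-portfolio and risk-neutral prices coincide; use p* = (1.02−0.8)/(1.12−0.8) = 0.6875 for the latter.
Payoff layer (t=2): V(2,0)=0.0000, V(2,1)=13.5740, V(2,2)=43.6796
  t=1,j=0: stock 67.2000 → up 75.2640 (V=13.5740), down 53.7600 (V=0.0000). Price 9.1491; hedge Δ=0.6312, bond B=-33.2696.
  t=1,j=1: stock 94.0800 → up 105.3696 (V=43.6796), down 75.2640 (V=13.5740). Price 33.5996; hedge Δ=1.0000, bond B=-60.4804.
  t=0,j=0: stock 84.0000 → up 94.0800 (V=33.5996), down 67.2000 (V=9.1491). Price 25.4498; hedge Δ=0.9096, bond B=-50.9579.
Check: Δ(0,0)·S0 + B(0,0) = 25.4498 = V0.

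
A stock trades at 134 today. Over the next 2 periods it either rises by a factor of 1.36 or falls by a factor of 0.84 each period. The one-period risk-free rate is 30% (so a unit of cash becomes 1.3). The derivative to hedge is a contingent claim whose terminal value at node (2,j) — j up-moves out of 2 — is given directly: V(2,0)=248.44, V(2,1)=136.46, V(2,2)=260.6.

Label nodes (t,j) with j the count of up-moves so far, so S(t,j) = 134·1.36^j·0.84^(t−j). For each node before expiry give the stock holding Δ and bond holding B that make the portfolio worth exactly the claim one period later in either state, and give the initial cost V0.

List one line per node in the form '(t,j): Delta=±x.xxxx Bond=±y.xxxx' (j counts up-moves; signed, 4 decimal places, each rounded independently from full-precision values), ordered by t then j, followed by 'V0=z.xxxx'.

No-arbitrage ⇒ martingale measure with p* = (R−d)/(u−d) = 0.8846.
At expiry t=2: V(2,0)=248.4400, V(2,1)=136.4600, V(2,2)=260.6000
  t=1,j=0: stock 112.5600 → up 153.0816 (V=136.4600), down 94.5504 (V=248.4400). Price 114.9083; hedge Δ=-1.9132, bond B=330.2544.
  t=1,j=1: stock 182.2400 → up 247.8464 (V=260.6000), down 153.0816 (V=136.4600). Price 189.4432; hedge Δ=1.3100, bond B=-49.2876.
  t=0,j=0: stock 134.0000 → up 182.2400 (V=189.4432), down 112.5600 (V=114.9083). Price 139.1100; hedge Δ=1.0697, bond B=-4.2264.
Each (Δ,B) replicates both successor values, so the strategy is self-financing and V0 is arbitrage-free.

(0,0): Delta=1.0697 Bond=-4.2264
(1,0): Delta=-1.9132 Bond=330.2544
(1,1): Delta=1.3100 Bond=-49.2876
V0=139.1100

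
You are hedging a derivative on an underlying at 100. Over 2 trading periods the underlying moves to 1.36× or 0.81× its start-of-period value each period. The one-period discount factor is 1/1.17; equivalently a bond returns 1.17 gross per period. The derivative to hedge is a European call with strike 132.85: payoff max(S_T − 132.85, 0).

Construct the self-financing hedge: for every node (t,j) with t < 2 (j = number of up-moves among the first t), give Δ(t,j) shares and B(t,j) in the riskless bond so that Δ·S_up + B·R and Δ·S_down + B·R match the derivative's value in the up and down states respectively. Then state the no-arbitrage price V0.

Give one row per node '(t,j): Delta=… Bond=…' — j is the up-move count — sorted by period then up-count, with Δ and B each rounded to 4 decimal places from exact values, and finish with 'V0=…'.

Under the risk-neutral measure, an up-move has probability p* = (R−d)/(u−d) = 0.6545 and values discount at R = 1.17.
Terminal values V(2,·): V(2,0)=0.0000, V(2,1)=0.0000, V(2,2)=52.1100
(1,0): S=81.0000. Δ = (V_up−V_dn)/(S_up−S_dn) = (0.0000−0.0000)/(110.1600−65.6100) = 0.0000. V = [p*·0.0000 + (1−p*)·0.0000]/1.17 = 0.0000. B = V − Δ·S = 0.0000.
(1,1): S=136.0000. Δ = (V_up−V_dn)/(S_up−S_dn) = (52.1100−0.0000)/(184.9600−110.1600) = 0.6967. V = [p*·52.1100 + (1−p*)·0.0000]/1.17 = 29.1524. B = V − Δ·S = -65.5930.
(0,0): S=100.0000. Δ = (V_up−V_dn)/(S_up−S_dn) = (29.1524−0.0000)/(136.0000−81.0000) = 0.5300. V = [p*·29.1524 + (1−p*)·0.0000]/1.17 = 16.3091. B = V − Δ·S = -36.6954.
Check: Δ(0,0)·S0 + B(0,0) = 16.3091 = V0.

(0,0): Delta=0.5300 Bond=-36.6954
(1,0): Delta=0.0000 Bond=0.0000
(1,1): Delta=0.6967 Bond=-65.5930
V0=16.3091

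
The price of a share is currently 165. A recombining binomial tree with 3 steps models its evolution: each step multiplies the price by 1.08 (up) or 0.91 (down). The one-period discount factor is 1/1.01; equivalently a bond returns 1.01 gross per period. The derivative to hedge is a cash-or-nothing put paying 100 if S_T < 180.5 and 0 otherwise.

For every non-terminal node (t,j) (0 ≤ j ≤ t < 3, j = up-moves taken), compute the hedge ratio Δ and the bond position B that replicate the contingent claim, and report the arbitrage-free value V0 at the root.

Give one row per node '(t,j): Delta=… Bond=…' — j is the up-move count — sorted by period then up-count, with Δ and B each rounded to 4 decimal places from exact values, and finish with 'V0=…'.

Since d<R<u, set p* = (R−d)/(u−d) = 0.5882; price each node as the discounted p*-expectation of its children.
Terminal values V(3,·): V(3,0)=100.0000, V(3,1)=100.0000, V(3,2)=100.0000, V(3,3)=0.0000
Node (2,0) S=136.6365: V=(p*·100.0000+(1−p*)·100.0000)/1.01=99.0099; Δ=(100.0000−100.0000)/(147.5674−124.3392)=0.0000; B=V−Δ·S=99.0099
Node (2,1) S=162.1620: V=(p*·100.0000+(1−p*)·100.0000)/1.01=99.0099; Δ=(100.0000−100.0000)/(175.1350−147.5674)=0.0000; B=V−Δ·S=99.0099
Node (2,2) S=192.4560: V=(p*·0.0000+(1−p*)·100.0000)/1.01=40.7688; Δ=(0.0000−100.0000)/(207.8525−175.1350)=-3.0565; B=V−Δ·S=629.0041
Node (1,0) S=150.1500: V=(p*·99.0099+(1−p*)·99.0099)/1.01=98.0296; Δ=(99.0099−99.0099)/(162.1620−136.6365)=0.0000; B=V−Δ·S=98.0296
Node (1,1) S=178.2000: V=(p*·40.7688+(1−p*)·99.0099)/1.01=64.1093; Δ=(40.7688−99.0099)/(192.4560−162.1620)=-1.9225; B=V−Δ·S=406.7041
Node (0,0) S=165.0000: V=(p*·64.1093+(1−p*)·98.0296)/1.01=77.3035; Δ=(64.1093−98.0296)/(178.2000−150.1500)=-1.2093; B=V−Δ·S=276.8345
Check: Δ(0,0)·S0 + B(0,0) = 77.3035 = V0.

(0,0): Delta=-1.2093 Bond=276.8345
(1,0): Delta=0.0000 Bond=98.0296
(1,1): Delta=-1.9225 Bond=406.7041
(2,0): Delta=0.0000 Bond=99.0099
(2,1): Delta=0.0000 Bond=99.0099
(2,2): Delta=-3.0565 Bond=629.0041
V0=77.3035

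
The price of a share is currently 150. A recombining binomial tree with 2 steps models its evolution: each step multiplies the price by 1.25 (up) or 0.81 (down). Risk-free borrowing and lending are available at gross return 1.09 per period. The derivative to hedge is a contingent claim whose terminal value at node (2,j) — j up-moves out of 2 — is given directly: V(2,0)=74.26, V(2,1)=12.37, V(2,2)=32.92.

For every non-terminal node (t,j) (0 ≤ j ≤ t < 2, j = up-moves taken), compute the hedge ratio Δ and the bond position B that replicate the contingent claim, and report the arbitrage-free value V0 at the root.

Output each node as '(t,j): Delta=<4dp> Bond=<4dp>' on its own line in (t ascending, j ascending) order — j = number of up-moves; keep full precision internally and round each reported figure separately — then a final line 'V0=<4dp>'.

(0,0): Delta=-0.1311 Bond=43.9625
(1,0): Delta=-1.1577 Bond=172.6549
(1,1): Delta=0.2491 Bond=-23.3584
V0=24.3041

Since d<R<u, set p* = (R−d)/(u−d) = 0.6364; price each node as the discounted p*-expectation of its children.
At expiry t=2: V(2,0)=74.2600, V(2,1)=12.3700, V(2,2)=32.9200
  t=1,j=0: stock 121.5000 → up 151.8750 (V=12.3700), down 98.4150 (V=74.2600). Price 31.9958; hedge Δ=-1.1577, bond B=172.6549.
  t=1,j=1: stock 187.5000 → up 234.3750 (V=32.9200), down 151.8750 (V=12.3700). Price 23.3461; hedge Δ=0.2491, bond B=-23.3584.
  t=0,j=0: stock 150.0000 → up 187.5000 (V=23.3461), down 121.5000 (V=31.9958). Price 24.3041; hedge Δ=-0.1311, bond B=43.9625.
Self-financing check: at every node Δ·S+B equals the discounted successor values.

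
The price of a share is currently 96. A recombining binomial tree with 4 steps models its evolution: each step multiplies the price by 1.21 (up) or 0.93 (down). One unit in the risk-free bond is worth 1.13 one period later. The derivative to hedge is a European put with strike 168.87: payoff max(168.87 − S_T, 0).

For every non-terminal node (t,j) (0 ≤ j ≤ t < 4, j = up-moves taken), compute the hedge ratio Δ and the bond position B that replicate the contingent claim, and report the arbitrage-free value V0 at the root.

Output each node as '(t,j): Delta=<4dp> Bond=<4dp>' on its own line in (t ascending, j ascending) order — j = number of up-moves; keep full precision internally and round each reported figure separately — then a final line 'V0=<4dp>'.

(0,0): Delta=-0.6531 Bond=76.1665
(1,0): Delta=-1.0000 Bond=117.0354
(1,1): Delta=-0.5465 Bond=73.6812
(2,0): Delta=-1.0000 Bond=132.2500
(2,1): Delta=-1.0000 Bond=132.2500
(2,2): Delta=-0.4071 Bond=63.6637
(3,0): Delta=-1.0000 Bond=149.4425
(3,1): Delta=-1.0000 Bond=149.4425
(3,2): Delta=-1.0000 Bond=149.4425
(3,3): Delta=-0.2248 Bond=40.9390
V0=13.4646

No-arbitrage ⇒ martingale measure with p* = (R−d)/(u−d) = 0.7143.
At expiry t=4: V(4,0)=97.0570, V(4,1)=75.4359, V(4,2)=47.3052, V(4,3)=10.7050, V(4,4)=0.0000
  t=3,j=0: stock 77.2183 → up 93.4341 (V=75.4359), down 71.8130 (V=97.0570). Price 72.2242; hedge Δ=-1.0000, bond B=149.4425.
  t=3,j=1: stock 100.4668 → up 121.5648 (V=47.3052), down 93.4341 (V=75.4359). Price 48.9757; hedge Δ=-1.0000, bond B=149.4425.
  t=3,j=2: stock 130.7148 → up 158.1650 (V=10.7050), down 121.5648 (V=47.3052). Price 18.7276; hedge Δ=-1.0000, bond B=149.4425.
  t=3,j=3: stock 170.0699 → up 205.7845 (V=0.0000), down 158.1650 (V=10.7050). Price 2.7067; hedge Δ=-0.2248, bond B=40.9390.
  t=2,j=0: stock 83.0304 → up 100.4668 (V=48.9757), down 77.2183 (V=72.2242). Price 49.2196; hedge Δ=-1.0000, bond B=132.2500.
  t=2,j=1: stock 108.0288 → up 130.7148 (V=18.7276), down 100.4668 (V=48.9757). Price 24.2212; hedge Δ=-1.0000, bond B=132.2500.
  t=2,j=2: stock 140.5536 → up 170.0699 (V=2.7067), down 130.7148 (V=18.7276). Price 6.4461; hedge Δ=-0.4071, bond B=63.6637.
  t=1,j=0: stock 89.2800 → up 108.0288 (V=24.2212), down 83.0304 (V=49.2196). Price 27.7554; hedge Δ=-1.0000, bond B=117.0354.
  t=1,j=1: stock 116.1600 → up 140.5536 (V=6.4461), down 108.0288 (V=24.2212). Price 10.1989; hedge Δ=-0.5465, bond B=73.6812.
  t=0,j=0: stock 96.0000 → up 116.1600 (V=10.1989), down 89.2800 (V=27.7554). Price 13.4646; hedge Δ=-0.6531, bond B=76.1665.
Each (Δ,B) replicates both successor values, so the strategy is self-financing and V0 is arbitrage-free.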